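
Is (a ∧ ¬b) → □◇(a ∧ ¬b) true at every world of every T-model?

Tableau for the negation ¬((a ∧ ¬b) → □◇(a ∧ ¬b)):
1. ¬((a ∧ ¬b) → □◇(a ∧ ¬b)), 0
2. a ∧ ¬b, 0   [¬→-rule on 1]
3. ¬□◇(a ∧ ¬b), 0   [¬→-rule on 1]
4. a, 0   [∧-rule on 2]
5. ¬b, 0   [∧-rule on 2]
6. ¬◇(a ∧ ¬b), 1   [¬□-rule on 3: fresh world 1, 0R1]
7. ¬(a ∧ ¬b), 1   [¬◇-rule on 6 via 1R1]
8. b, 1   [¬∧-rule on 7 (branches; this branch)]
Accessibility: 0R0, 0R1, 1R1
The negation has an open branch (countermodel exists).

Invalid (countermodel exists)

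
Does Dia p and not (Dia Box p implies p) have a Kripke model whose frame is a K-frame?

1. Dia p and not (Dia Box p implies p), w0
2. Dia p, w0
3. not (Dia Box p implies p), w0
4. Dia Box p, w0
5. not p, w0
6. p, w1
7. Box p, w2
Accessibility: w0Rw1, w0Rw2

Satisfiable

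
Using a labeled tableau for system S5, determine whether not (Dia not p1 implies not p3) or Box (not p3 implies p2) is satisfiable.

1. not (Dia not p1 implies not p3) or Box (not p3 implies p2), w0
2. Box (not p3 implies p2), w0
3. not p3 implies p2, w0
4. p2, w0
Accessibility: w0Rw0

Yes, satisfiable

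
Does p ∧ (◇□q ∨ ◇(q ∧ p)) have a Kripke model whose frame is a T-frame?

1. p ∧ (◇□q ∨ ◇(q ∧ p)), u
2. p, u
3. ◇□q ∨ ◇(q ∧ p), u
4. ◇(q ∧ p), u
5. q ∧ p, v
6. q, v
7. p, v
Accessibility: uRu, uRv, vRv

Satisfiable (open branch found)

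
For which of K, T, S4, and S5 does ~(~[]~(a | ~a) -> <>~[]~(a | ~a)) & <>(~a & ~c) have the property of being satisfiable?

K-tableau for the formula:
1. ~(~[]~(a | ~a) -> <>~[]~(a | ~a)) & <>(~a & ~c), w0
2. ~(~[]~(a | ~a) -> <>~[]~(a | ~a)), w0
3. <>(~a & ~c), w0
4. ~[]~(a | ~a), w0
5. ~<>~[]~(a | ~a), w0
6. ~a & ~c, w1
7. ~a, w1
8. ~c, w1
9. []~(a | ~a), w1
10. a | ~a, w2
11. []~(a | ~a), w2
12. ~a, w2
Accessibility: w0Rw1, w0Rw2
Complete open branch: satisfiable in K.
T-tableau for the formula:
1. ~(~[]~(a | ~a) -> <>~[]~(a | ~a)) & <>(~a & ~c), w0
2. ~(~[]~(a | ~a) -> <>~[]~(a | ~a)), w0
3. <>(~a & ~c), w0
4. ~[]~(a | ~a), w0
5. ~<>~[]~(a | ~a), w0
6. []~(a | ~a), w0
7. ~(a | ~a), w0
8. ~a, w0
9. a, w0
Accessibility: w0Rw0
Branch closes: a and ~a both at w0.
Every branch closes (one shown): unsatisfiable in T, hence also in S4, S5 (every S4/S5-frame is a T-frame).

K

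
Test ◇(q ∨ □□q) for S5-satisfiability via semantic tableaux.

Yes, satisfiable

1. ◇(q ∨ □□q), 0
2. q ∨ □□q, 1
3. □□q, 1
4. □q, 0
5. □q, 1
6. q, 0
7. q, 1
Accessibility: 0R0, 0R1, 1R0, 1R1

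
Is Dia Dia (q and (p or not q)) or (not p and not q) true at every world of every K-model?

Invalid (countermodel exists)

Tableau for the negation not (Dia Dia (q and (p or not q)) or (not p and not q)):
1. not (Dia Dia (q and (p or not q)) or (not p and not q)), w0
2. not Dia Dia (q and (p or not q)), w0   [neg-or-rule on 1]
3. not (not p and not q), w0   [neg-or-rule on 1]
4. q, w0   [neg-and-rule on 3 (branches; this branch)]
The negation has an open branch (countermodel exists).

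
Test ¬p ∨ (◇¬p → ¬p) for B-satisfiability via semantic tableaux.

1. ¬p ∨ (◇¬p → ¬p), u
2. ◇¬p → ¬p, u
3. ¬p, u
Accessibility: uRu

Satisfiable (open branch found)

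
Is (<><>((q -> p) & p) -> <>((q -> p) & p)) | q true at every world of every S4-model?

Tableau for the negation ~((<><>((q -> p) & p) -> <>((q -> p) & p)) | q):
1. ~((<><>((q -> p) & p) -> <>((q -> p) & p)) | q), 0
2. ~(<><>((q -> p) & p) -> <>((q -> p) & p)), 0   [~|-rule on 1]
3. ~q, 0   [~|-rule on 1]
4. <><>((q -> p) & p), 0   [~->-rule on 2]
5. ~<>((q -> p) & p), 0   [~->-rule on 2]
6. ~((q -> p) & p), 0   [~<>-rule on 5 via 0R0]
7. ~p, 0   [~&-rule on 6 (branches; this branch)]
8. <>((q -> p) & p), 1   [<>-rule on 4: fresh world 1, 0R1]
9. ~((q -> p) & p), 1   [~<>-rule on 5 via 0R1]
10. ~(q -> p), 1   [~&-rule on 9 (branches; this branch)]
11. q, 1   [~->-rule on 10]
12. ~p, 1   [~->-rule on 10]
13. (q -> p) & p, 2   [<>-rule on 8: fresh world 2, 1R2]
14. q -> p, 2   [&-rule on 13]
15. p, 2   [&-rule on 13]
16. ~((q -> p) & p), 2   [~<>-rule on 5 via 0R2]
17. ~(q -> p), 2   [~&-rule on 16 (branches; this branch)]
18. q, 2   [~->-rule on 17]
19. ~p, 2   [~->-rule on 17]
Accessibility: 0R0, 0R1, 0R2, 1R1, 1R2, 2R2
Branch closes: p and ~p both at 2.
Every branch of the negation's tableau closes; the branch above is one of them.

Valid in S4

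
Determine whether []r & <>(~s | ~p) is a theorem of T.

Tableau for the negation ~([]r & <>(~s | ~p)):
1. ~([]r & <>(~s | ~p)), 0
2. ~<>(~s | ~p), 0
3. ~(~s | ~p), 0
4. s, 0
5. p, 0
Accessibility: 0R0
The negation has an open branch (countermodel exists).

No, not valid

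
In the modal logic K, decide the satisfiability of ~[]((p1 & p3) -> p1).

1. ~[]((p1 & p3) -> p1), u
2. ~((p1 & p3) -> p1), v
3. p1 & p3, v
4. ~p1, v
5. p1, v
6. p3, v
Accessibility: uRv
Branch closes: p1 and ~p1 both at v.
Every branch closes; the branch above is one of them.

Unsatisfiable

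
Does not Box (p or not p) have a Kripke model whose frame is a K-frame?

No, unsatisfiable

1. not Box (p or not p), w0
2. not (p or not p), w1
3. not p, w1
4. p, w1
Accessibility: w0Rw1
Branch closes: p and not p both at w1.
(One branch shown.) All branches close.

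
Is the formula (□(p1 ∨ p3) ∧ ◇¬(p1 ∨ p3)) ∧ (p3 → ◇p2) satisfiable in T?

No, unsatisfiable

1. (□(p1 ∨ p3) ∧ ◇¬(p1 ∨ p3)) ∧ (p3 → ◇p2), 0
2. □(p1 ∨ p3) ∧ ◇¬(p1 ∨ p3), 0
3. p3 → ◇p2, 0
4. □(p1 ∨ p3), 0
5. ◇¬(p1 ∨ p3), 0
6. p1 ∨ p3, 0
7. ◇p2, 0
8. p3, 0
9. ¬(p1 ∨ p3), 1
10. ¬p1, 1
11. ¬p3, 1
12. p1 ∨ p3, 1
13. p3, 1
Accessibility: 0R0, 0R1, 1R1
Branch closes: p3 and ¬p3 both at 1.
Every branch closes; the branch above is one of them.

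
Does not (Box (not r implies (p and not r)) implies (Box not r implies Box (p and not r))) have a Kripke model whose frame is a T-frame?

No, unsatisfiable

1. not (Box (not r implies (p and not r)) implies (Box not r implies Box (p and not r))), w0
2. Box (not r implies (p and not r)), w0
3. not (Box not r implies Box (p and not r)), w0
4. Box not r, w0
5. not Box (p and not r), w0
6. not r implies (p and not r), w0
7. not r, w0
8. p and not r, w0
9. p, w0
10. not (p and not r), w1
11. not r implies (p and not r), w1
12. not r, w1
13. not p, w1
14. p and not r, w1
15. p, w1
Accessibility: w0Rw0, w0Rw1, w1Rw1
Branch closes: p and not p both at w1.
Every branch closes; the branch above is one of them.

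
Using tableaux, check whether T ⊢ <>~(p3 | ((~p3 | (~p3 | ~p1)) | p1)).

No, not valid

Tableau for the negation ~<>~(p3 | ((~p3 | (~p3 | ~p1)) | p1)):
1. ~<>~(p3 | ((~p3 | (~p3 | ~p1)) | p1)), u
2. p3 | ((~p3 | (~p3 | ~p1)) | p1), u   [~<>-rule on 1 via uRu]
3. (~p3 | (~p3 | ~p1)) | p1, u   [|-rule on 2 (branches; this branch)]
4. p1, u   [|-rule on 3 (branches; this branch)]
Accessibility: uRu
The negation has an open branch (countermodel exists).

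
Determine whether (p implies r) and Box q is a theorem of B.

Not valid

Tableau for the negation not ((p implies r) and Box q):
1. not ((p implies r) and Box q), w0
2. not Box q, w0
3. not q, w1
Accessibility: w0Rw0, w0Rw1, w1Rw0, w1Rw1
The negation has an open branch (countermodel exists).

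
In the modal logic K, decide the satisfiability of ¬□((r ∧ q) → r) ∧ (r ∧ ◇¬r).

1. ¬□((r ∧ q) → r) ∧ (r ∧ ◇¬r), 0
2. ¬□((r ∧ q) → r), 0
3. r ∧ ◇¬r, 0
4. r, 0
5. ◇¬r, 0
6. ¬((r ∧ q) → r), 1
7. r ∧ q, 1
8. ¬r, 1
9. r, 1
10. q, 1
Accessibility: 0R1
Branch closes: r and ¬r both at 1.
(One branch shown.) All branches close.

No, unsatisfiable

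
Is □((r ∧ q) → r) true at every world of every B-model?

Tableau for the negation ¬□((r ∧ q) → r):
1. ¬□((r ∧ q) → r), u
2. ¬((r ∧ q) → r), v
3. r ∧ q, v
4. ¬r, v
5. r, v
6. q, v
Accessibility: uRu, uRv, vRu, vRv
Branch closes: r and ¬r both at v.
Every branch of the negation's tableau closes; the branch above is one of them.

Yes, valid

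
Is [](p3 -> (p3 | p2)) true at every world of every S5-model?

Valid in S5

Tableau for the negation ~[](p3 -> (p3 | p2)):
1. ~[](p3 -> (p3 | p2)), w0
2. ~(p3 -> (p3 | p2)), w1
3. p3, w1
4. ~(p3 | p2), w1
5. ~p3, w1
6. ~p2, w1
Accessibility: w0Rw0, w0Rw1, w1Rw0, w1Rw1
Branch closes: p3 and ~p3 both at w1.
Every branch of the negation's tableau closes; the branch above is one of them.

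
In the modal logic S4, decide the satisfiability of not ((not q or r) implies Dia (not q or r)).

No, unsatisfiable

1. not ((not q or r) implies Dia (not q or r)), u
2. not q or r, u   [neg-implies-rule on 1]
3. not Dia (not q or r), u   [neg-implies-rule on 1]
4. not (not q or r), u   [neg-Dia-rule on 3 via uRu]
5. q, u   [neg-or-rule on 4]
6. not r, u   [neg-or-rule on 4]
7. r, u   [or-rule on 2 (branches; this branch)]
Accessibility: uRu
Branch closes: r and not r both at u.
(One branch shown.) All branches close.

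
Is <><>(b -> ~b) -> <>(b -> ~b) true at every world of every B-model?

Not valid

Tableau for the negation ~(<><>(b -> ~b) -> <>(b -> ~b)):
1. ~(<><>(b -> ~b) -> <>(b -> ~b)), u
2. <><>(b -> ~b), u
3. ~<>(b -> ~b), u
4. ~(b -> ~b), u
5. b, u
6. <>(b -> ~b), v
7. ~(b -> ~b), v
8. b, v
9. b -> ~b, w
10. ~b, w
Accessibility: uRu, uRv, vRu, vRv, vRw, wRv, wRw
The negation has an open branch (countermodel exists).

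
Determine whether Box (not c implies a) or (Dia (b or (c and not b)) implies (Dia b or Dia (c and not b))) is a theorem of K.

Valid in K

Tableau for the negation not (Box (not c implies a) or (Dia (b or (c and not b)) implies (Dia b or Dia (c and not b)))):
1. not (Box (not c implies a) or (Dia (b or (c and not b)) implies (Dia b or Dia (c and not b)))), 0
2. not Box (not c implies a), 0
3. not (Dia (b or (c and not b)) implies (Dia b or Dia (c and not b))), 0
4. Dia (b or (c and not b)), 0
5. not (Dia b or Dia (c and not b)), 0
6. not Dia b, 0
7. not Dia (c and not b), 0
8. not (not c implies a), 1
9. not c, 1
10. not a, 1
11. not b, 1
12. not (c and not b), 1
13. b or (c and not b), 2
14. not b, 2
15. not (c and not b), 2
16. c and not b, 2
17. c, 2
18. b, 2
Accessibility: 0R1, 0R2
Branch closes: b and not b both at 2.
Every branch of the negation's tableau closes; the branch above is one of them.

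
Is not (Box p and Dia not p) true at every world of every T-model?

Valid

Tableau for the negation Box p and Dia not p:
1. Box p and Dia not p, u
2. Box p, u
3. Dia not p, u
4. p, u
5. not p, v
6. p, v
Accessibility: uRu, uRv, vRv
Branch closes: p and not p both at v.
Every branch of the negation's tableau closes; the branch above is one of them.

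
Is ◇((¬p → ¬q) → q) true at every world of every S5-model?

Tableau for the negation ¬◇((¬p → ¬q) → q):
1. ¬◇((¬p → ¬q) → q), u
2. ¬((¬p → ¬q) → q), u
3. ¬p → ¬q, u
4. ¬q, u
Accessibility: uRu
The negation has an open branch (countermodel exists).

Invalid (countermodel exists)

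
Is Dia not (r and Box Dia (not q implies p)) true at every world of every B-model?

Tableau for the negation not Dia not (r and Box Dia (not q implies p)):
1. not Dia not (r and Box Dia (not q implies p)), w0
2. r and Box Dia (not q implies p), w0
3. r, w0
4. Box Dia (not q implies p), w0
5. Dia (not q implies p), w0
6. not q implies p, w1
7. r and Box Dia (not q implies p), w1
8. r, w1
9. Box Dia (not q implies p), w1
10. Dia (not q implies p), w1
11. p, w1
12. not q implies p, w2
13. Dia (not q implies p), w2
14. p, w2
15. not q implies p, w3
16. p, w3
Accessibility: w0Rw0, w0Rw1, w1Rw0, w1Rw1, w1Rw2, w2Rw1, w2Rw2, w2Rw3, w3Rw2, w3Rw3
The negation has an open branch (countermodel exists).

Not valid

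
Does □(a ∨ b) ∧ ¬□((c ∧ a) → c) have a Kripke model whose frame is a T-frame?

Unsatisfiable

1. □(a ∨ b) ∧ ¬□((c ∧ a) → c), w0
2. □(a ∨ b), w0
3. ¬□((c ∧ a) → c), w0
4. a ∨ b, w0
5. b, w0
6. ¬((c ∧ a) → c), w1
7. c ∧ a, w1
8. ¬c, w1
9. c, w1
10. a, w1
Accessibility: w0Rw0, w0Rw1, w1Rw1
Branch closes: c and ¬c both at w1.
All branches of the tableau close; one closing branch shown above.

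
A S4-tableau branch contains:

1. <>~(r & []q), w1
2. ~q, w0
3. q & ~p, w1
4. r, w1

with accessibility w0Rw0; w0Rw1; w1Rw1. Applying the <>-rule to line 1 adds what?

a fresh world w2 with w1Rw2, and ~(r & []q) at w2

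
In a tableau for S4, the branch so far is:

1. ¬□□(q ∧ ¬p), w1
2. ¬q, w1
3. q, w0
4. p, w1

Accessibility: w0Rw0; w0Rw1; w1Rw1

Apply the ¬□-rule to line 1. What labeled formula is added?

a fresh world w2 with w1Rw2, and ¬□(q ∧ ¬p) at w2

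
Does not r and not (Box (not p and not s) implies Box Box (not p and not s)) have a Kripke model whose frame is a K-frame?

Satisfiable (open branch found)

1. not r and not (Box (not p and not s) implies Box Box (not p and not s)), 0
2. not r, 0
3. not (Box (not p and not s) implies Box Box (not p and not s)), 0
4. Box (not p and not s), 0
5. not Box Box (not p and not s), 0
6. not Box (not p and not s), 1
7. not p and not s, 1
8. not p, 1
9. not s, 1
10. not (not p and not s), 2
11. s, 2
Accessibility: 0R1, 1R2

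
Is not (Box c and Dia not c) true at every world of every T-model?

Tableau for the negation Box c and Dia not c:
1. Box c and Dia not c, 0
2. Box c, 0
3. Dia not c, 0
4. c, 0
5. not c, 1
6. c, 1
Accessibility: 0R0, 0R1, 1R1
Branch closes: c and not c both at 1.
All branches of the negation close; one closing branch shown above.

Yes, valid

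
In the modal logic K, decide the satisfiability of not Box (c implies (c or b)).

No, unsatisfiable

1. not Box (c implies (c or b)), u
2. not (c implies (c or b)), v
3. c, v
4. not (c or b), v
5. not c, v
6. not b, v
Accessibility: uRv
Branch closes: c and not c both at v.
(One branch shown.) All branches close.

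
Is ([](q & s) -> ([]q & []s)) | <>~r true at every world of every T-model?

Tableau for the negation ~(([](q & s) -> ([]q & []s)) | <>~r):
1. ~(([](q & s) -> ([]q & []s)) | <>~r), w0
2. ~([](q & s) -> ([]q & []s)), w0
3. ~<>~r, w0
4. [](q & s), w0
5. ~([]q & []s), w0
6. r, w0
7. q & s, w0
8. q, w0
9. s, w0
10. ~[]s, w0
11. ~s, w1
12. r, w1
13. q & s, w1
14. q, w1
15. s, w1
Accessibility: w0Rw0, w0Rw1, w1Rw1
Branch closes: s and ~s both at w1.
All branches of the negation close; one closing branch shown above.

Yes, valid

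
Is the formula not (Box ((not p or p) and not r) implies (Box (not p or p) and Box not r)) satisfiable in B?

Unsatisfiable (every branch closes)

1. not (Box ((not p or p) and not r) implies (Box (not p or p) and Box not r)), w0
2. Box ((not p or p) and not r), w0
3. not (Box (not p or p) and Box not r), w0
4. (not p or p) and not r, w0
5. not p or p, w0
6. not r, w0
7. not Box not r, w0
8. p, w0
9. r, w1
10. (not p or p) and not r, w1
11. not p or p, w1
12. not r, w1
Accessibility: w0Rw0, w0Rw1, w1Rw0, w1Rw1
Branch closes: r and not r both at w1.
Every branch closes; the branch above is one of them.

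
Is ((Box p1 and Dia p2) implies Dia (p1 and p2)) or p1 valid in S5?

Yes, valid

Tableau for the negation not (((Box p1 and Dia p2) implies Dia (p1 and p2)) or p1):
1. not (((Box p1 and Dia p2) implies Dia (p1 and p2)) or p1), 0
2. not ((Box p1 and Dia p2) implies Dia (p1 and p2)), 0
3. not p1, 0
4. Box p1 and Dia p2, 0
5. not Dia (p1 and p2), 0
6. Box p1, 0
7. Dia p2, 0
8. not (p1 and p2), 0
9. p1, 0
Accessibility: 0R0
Branch closes: p1 and not p1 both at 0.
Every branch of the negation's tableau closes; the branch above is one of them.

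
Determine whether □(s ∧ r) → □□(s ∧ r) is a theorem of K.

Tableau for the negation ¬(□(s ∧ r) → □□(s ∧ r)):
1. ¬(□(s ∧ r) → □□(s ∧ r)), u
2. □(s ∧ r), u   [¬→-rule on 1]
3. ¬□□(s ∧ r), u   [¬→-rule on 1]
4. ¬□(s ∧ r), v   [¬□-rule on 3: fresh world v, uRv]
5. s ∧ r, v   [□-rule on 2 via uRv]
6. s, v   [∧-rule on 5]
7. r, v   [∧-rule on 5]
8. ¬(s ∧ r), w   [¬□-rule on 4: fresh world w, vRw]
9. ¬r, w   [¬∧-rule on 8 (branches; this branch)]
Accessibility: uRv, vRw
The negation has an open branch (countermodel exists).

No, not valid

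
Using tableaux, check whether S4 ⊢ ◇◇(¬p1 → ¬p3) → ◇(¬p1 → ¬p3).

Tableau for the negation ¬(◇◇(¬p1 → ¬p3) → ◇(¬p1 → ¬p3)):
1. ¬(◇◇(¬p1 → ¬p3) → ◇(¬p1 → ¬p3)), u
2. ◇◇(¬p1 → ¬p3), u
3. ¬◇(¬p1 → ¬p3), u
4. ¬(¬p1 → ¬p3), u
5. ¬p1, u
6. p3, u
7. ◇(¬p1 → ¬p3), v
8. ¬(¬p1 → ¬p3), v
9. ¬p1, v
10. p3, v
11. ¬p1 → ¬p3, w
12. ¬(¬p1 → ¬p3), w
13. ¬p1, w
14. p3, w
15. ¬p3, w
Accessibility: uRu, uRv, uRw, vRv, vRw, wRw
Branch closes: p3 and ¬p3 both at w.
All branches of the negation close; one closing branch shown above.

Valid in S4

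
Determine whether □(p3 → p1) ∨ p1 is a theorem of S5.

Tableau for the negation ¬(□(p3 → p1) ∨ p1):
1. ¬(□(p3 → p1) ∨ p1), w0
2. ¬□(p3 → p1), w0   [¬∨-rule on 1]
3. ¬p1, w0   [¬∨-rule on 1]
4. ¬(p3 → p1), w1   [¬□-rule on 2: fresh world w1, w0Rw1]
5. p3, w1   [¬→-rule on 4]
6. ¬p1, w1   [¬→-rule on 4]
Accessibility: w0Rw0, w0Rw1, w1Rw0, w1Rw1
The negation has an open branch (countermodel exists).

No, not valid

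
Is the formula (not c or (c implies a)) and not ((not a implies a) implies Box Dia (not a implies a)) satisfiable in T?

1. (not c or (c implies a)) and not ((not a implies a) implies Box Dia (not a implies a)), u
2. not c or (c implies a), u   [and-rule on 1]
3. not ((not a implies a) implies Box Dia (not a implies a)), u   [and-rule on 1]
4. not a implies a, u   [neg-implies-rule on 3]
5. not Box Dia (not a implies a), u   [neg-implies-rule on 3]
6. c implies a, u   [or-rule on 2 (branches; this branch)]
7. a, u   [implies-rule on 4 (branches; this branch)]
8. not Dia (not a implies a), v   [neg-Box-rule on 5: fresh world v, uRv]
9. not (not a implies a), v   [neg-Dia-rule on 8 via vRv]
10. not a, v   [neg-implies-rule on 9]
Accessibility: uRu, uRv, vRv

Satisfiable (open branch found)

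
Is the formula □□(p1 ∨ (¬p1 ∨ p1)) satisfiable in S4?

1. □□(p1 ∨ (¬p1 ∨ p1)), 0
2. □(p1 ∨ (¬p1 ∨ p1)), 0
3. p1 ∨ (¬p1 ∨ p1), 0
4. ¬p1 ∨ p1, 0
5. p1, 0
Accessibility: 0R0

Yes, satisfiable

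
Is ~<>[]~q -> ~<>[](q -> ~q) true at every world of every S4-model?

Valid

Tableau for the negation ~(~<>[]~q -> ~<>[](q -> ~q)):
1. ~(~<>[]~q -> ~<>[](q -> ~q)), u
2. ~<>[]~q, u
3. <>[](q -> ~q), u
4. ~[]~q, u
5. [](q -> ~q), v
6. ~[]~q, v
7. q -> ~q, v
8. ~q, v
9. q, w
10. ~[]~q, w
11. q, x
12. ~[]~q, x
13. q -> ~q, x
14. ~q, x
Accessibility: uRu, uRv, uRw, uRx, vRv, vRx, wRw, xRx
Branch closes: q and ~q both at x.
Every branch of the negation's tableau closes; the branch above is one of them.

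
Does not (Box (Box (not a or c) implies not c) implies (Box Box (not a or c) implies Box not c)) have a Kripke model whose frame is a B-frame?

Unsatisfiable (every branch closes)

1. not (Box (Box (not a or c) implies not c) implies (Box Box (not a or c) implies Box not c)), 0
2. Box (Box (not a or c) implies not c), 0
3. not (Box Box (not a or c) implies Box not c), 0
4. Box Box (not a or c), 0
5. not Box not c, 0
6. Box (not a or c) implies not c, 0
7. Box (not a or c), 0
8. not a or c, 0
9. not Box (not a or c), 0
10. c, 0
11. c, 1
12. Box (not a or c) implies not c, 1
13. Box (not a or c), 1
14. not a or c, 1
15. not Box (not a or c), 1
16. not (not a or c), 2
17. a, 2
18. not c, 2
19. Box (not a or c) implies not c, 2
20. Box (not a or c), 2
21. not a or c, 2
22. c, 2
Accessibility: 0R0, 0R1, 0R2, 1R0, 1R1, 2R0, 2R2
Branch closes: c and not c both at 2.
All branches of the tableau close; one closing branch shown above.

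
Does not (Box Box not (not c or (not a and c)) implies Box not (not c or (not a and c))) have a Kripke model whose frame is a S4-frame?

1. not (Box Box not (not c or (not a and c)) implies Box not (not c or (not a and c))), u
2. Box Box not (not c or (not a and c)), u
3. not Box not (not c or (not a and c)), u
4. Box not (not c or (not a and c)), u
5. not (not c or (not a and c)), u
6. c, u
7. not (not a and c), u
8. a, u
9. not c or (not a and c), v
10. Box not (not c or (not a and c)), v
11. not (not c or (not a and c)), v
12. c, v
13. not (not a and c), v
14. not a and c, v
15. not a, v
16. not c, v
Accessibility: uRu, uRv, vRv
Branch closes: c and not c both at v.
Every branch closes; the branch above is one of them.

Unsatisfiable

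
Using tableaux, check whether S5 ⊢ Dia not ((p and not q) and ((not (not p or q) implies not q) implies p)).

No, not valid

Tableau for the negation not Dia not ((p and not q) and ((not (not p or q) implies not q) implies p)):
1. not Dia not ((p and not q) and ((not (not p or q) implies not q) implies p)), 0
2. (p and not q) and ((not (not p or q) implies not q) implies p), 0
3. p and not q, 0
4. (not (not p or q) implies not q) implies p, 0
5. p, 0
6. not q, 0
Accessibility: 0R0
The negation has an open branch (countermodel exists).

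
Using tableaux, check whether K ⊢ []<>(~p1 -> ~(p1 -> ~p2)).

Tableau for the negation ~[]<>(~p1 -> ~(p1 -> ~p2)):
1. ~[]<>(~p1 -> ~(p1 -> ~p2)), 0
2. ~<>(~p1 -> ~(p1 -> ~p2)), 1
Accessibility: 0R1
The negation has an open branch (countermodel exists).

No, not valid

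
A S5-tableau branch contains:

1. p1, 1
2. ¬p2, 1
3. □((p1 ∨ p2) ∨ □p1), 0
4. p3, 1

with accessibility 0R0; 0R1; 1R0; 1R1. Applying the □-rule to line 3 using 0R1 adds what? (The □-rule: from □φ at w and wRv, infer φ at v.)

(p1 ∨ p2) ∨ □p1, 1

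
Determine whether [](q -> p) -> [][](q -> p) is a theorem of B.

Tableau for the negation ~([](q -> p) -> [][](q -> p)):
1. ~([](q -> p) -> [][](q -> p)), w0
2. [](q -> p), w0
3. ~[][](q -> p), w0
4. q -> p, w0
5. p, w0
6. ~[](q -> p), w1
7. q -> p, w1
8. p, w1
9. ~(q -> p), w2
10. q, w2
11. ~p, w2
Accessibility: w0Rw0, w0Rw1, w1Rw0, w1Rw1, w1Rw2, w2Rw1, w2Rw2
The negation has an open branch (countermodel exists).

No, not valid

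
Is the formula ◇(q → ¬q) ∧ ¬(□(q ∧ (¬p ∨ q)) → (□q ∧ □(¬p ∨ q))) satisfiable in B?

1. ◇(q → ¬q) ∧ ¬(□(q ∧ (¬p ∨ q)) → (□q ∧ □(¬p ∨ q))), w0
2. ◇(q → ¬q), w0
3. ¬(□(q ∧ (¬p ∨ q)) → (□q ∧ □(¬p ∨ q))), w0
4. □(q ∧ (¬p ∨ q)), w0
5. ¬(□q ∧ □(¬p ∨ q)), w0
6. q ∧ (¬p ∨ q), w0
7. q, w0
8. ¬p ∨ q, w0
9. ¬□(¬p ∨ q), w0
10. q → ¬q, w1
11. q ∧ (¬p ∨ q), w1
12. q, w1
13. ¬p ∨ q, w1
14. ¬q, w1
Accessibility: w0Rw0, w0Rw1, w1Rw0, w1Rw1
Branch closes: q and ¬q both at w1.
(One branch shown.) All branches close.

Unsatisfiable (every branch closes)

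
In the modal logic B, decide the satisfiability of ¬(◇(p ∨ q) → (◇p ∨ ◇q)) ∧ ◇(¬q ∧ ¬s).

1. ¬(◇(p ∨ q) → (◇p ∨ ◇q)) ∧ ◇(¬q ∧ ¬s), u
2. ¬(◇(p ∨ q) → (◇p ∨ ◇q)), u   [∧-rule on 1]
3. ◇(¬q ∧ ¬s), u   [∧-rule on 1]
4. ◇(p ∨ q), u   [¬→-rule on 2]
5. ¬(◇p ∨ ◇q), u   [¬→-rule on 2]
6. ¬◇p, u   [¬∨-rule on 5]
7. ¬◇q, u   [¬∨-rule on 5]
8. ¬p, u   [¬◇-rule on 6 via uRu]
9. ¬q, u   [¬◇-rule on 7 via uRu]
10. ¬q ∧ ¬s, v   [◇-rule on 3: fresh world v, uRv]
11. ¬q, v   [∧-rule on 10]
12. ¬s, v   [∧-rule on 10]
13. ¬p, v   [¬◇-rule on 6 via uRv]
14. p ∨ q, w   [◇-rule on 4: fresh world w, uRw]
15. ¬p, w   [¬◇-rule on 6 via uRw]
16. ¬q, w   [¬◇-rule on 7 via uRw]
17. q, w   [∨-rule on 14 (branches; this branch)]
Accessibility: uRu, uRv, uRw, vRu, vRv, wRu, wRw
Branch closes: q and ¬q both at w.
(One branch shown.) All branches close.

Unsatisfiable (every branch closes)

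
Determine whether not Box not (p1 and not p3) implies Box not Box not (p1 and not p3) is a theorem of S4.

Tableau for the negation not (not Box not (p1 and not p3) implies Box not Box not (p1 and not p3)):
1. not (not Box not (p1 and not p3) implies Box not Box not (p1 and not p3)), 0
2. not Box not (p1 and not p3), 0   [neg-implies-rule on 1]
3. not Box not Box not (p1 and not p3), 0   [neg-implies-rule on 1]
4. p1 and not p3, 1   [neg-Box-rule on 2: fresh world 1, 0R1]
5. p1, 1   [and-rule on 4]
6. not p3, 1   [and-rule on 4]
7. Box not (p1 and not p3), 2   [neg-Box-rule on 3: fresh world 2, 0R2]
8. not (p1 and not p3), 2   [Box-rule on 7 via 2R2]
9. p3, 2   [neg-and-rule on 8 (branches; this branch)]
Accessibility: 0R0, 0R1, 0R2, 1R1, 2R2
The negation has an open branch (countermodel exists).

Invalid (countermodel exists)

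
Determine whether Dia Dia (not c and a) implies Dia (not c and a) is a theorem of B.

Tableau for the negation not (Dia Dia (not c and a) implies Dia (not c and a)):
1. not (Dia Dia (not c and a) implies Dia (not c and a)), u
2. Dia Dia (not c and a), u
3. not Dia (not c and a), u
4. not (not c and a), u
5. not a, u
6. Dia (not c and a), v
7. not (not c and a), v
8. not a, v
9. not c and a, w
10. not c, w
11. a, w
Accessibility: uRu, uRv, vRu, vRv, vRw, wRv, wRw
The negation has an open branch (countermodel exists).

Invalid (countermodel exists)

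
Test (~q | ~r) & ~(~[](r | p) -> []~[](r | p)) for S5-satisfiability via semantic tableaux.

1. (~q | ~r) & ~(~[](r | p) -> []~[](r | p)), u
2. ~q | ~r, u
3. ~(~[](r | p) -> []~[](r | p)), u
4. ~[](r | p), u
5. ~[]~[](r | p), u
6. ~r, u
7. ~(r | p), v
8. ~r, v
9. ~p, v
10. [](r | p), w
11. r | p, u
12. r | p, v
13. r | p, w
14. p, u
15. p, v
Accessibility: uRu, uRv, uRw, vRu, vRv, vRw, wRu, wRv, wRw
Branch closes: p and ~p both at v.
Every branch closes; the branch above is one of them.

Unsatisfiable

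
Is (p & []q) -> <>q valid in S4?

Tableau for the negation ~((p & []q) -> <>q):
1. ~((p & []q) -> <>q), u
2. p & []q, u
3. ~<>q, u
4. p, u
5. []q, u
6. ~q, u
7. q, u
Accessibility: uRu
Branch closes: q and ~q both at u.
Every branch of the negation's tableau closes; the branch above is one of them.

Valid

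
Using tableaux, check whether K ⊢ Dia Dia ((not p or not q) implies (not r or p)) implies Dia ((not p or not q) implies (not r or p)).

Tableau for the negation not (Dia Dia ((not p or not q) implies (not r or p)) implies Dia ((not p or not q) implies (not r or p))):
1. not (Dia Dia ((not p or not q) implies (not r or p)) implies Dia ((not p or not q) implies (not r or p))), 0
2. Dia Dia ((not p or not q) implies (not r or p)), 0
3. not Dia ((not p or not q) implies (not r or p)), 0
4. Dia ((not p or not q) implies (not r or p)), 1
5. not ((not p or not q) implies (not r or p)), 1
6. not p or not q, 1
7. not (not r or p), 1
8. r, 1
9. not p, 1
10. not q, 1
11. (not p or not q) implies (not r or p), 2
12. not r or p, 2
13. p, 2
Accessibility: 0R1, 1R2
The negation has an open branch (countermodel exists).

Invalid (countermodel exists)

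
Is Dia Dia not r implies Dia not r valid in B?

Invalid (countermodel exists)

Tableau for the negation not (Dia Dia not r implies Dia not r):
1. not (Dia Dia not r implies Dia not r), w0
2. Dia Dia not r, w0   [neg-implies-rule on 1]
3. not Dia not r, w0   [neg-implies-rule on 1]
4. r, w0   [neg-Dia-rule on 3 via w0Rw0]
5. Dia not r, w1   [Dia-rule on 2: fresh world w1, w0Rw1]
6. r, w1   [neg-Dia-rule on 3 via w0Rw1]
7. not r, w2   [Dia-rule on 5: fresh world w2, w1Rw2]
Accessibility: w0Rw0, w0Rw1, w1Rw0, w1Rw1, w1Rw2, w2Rw1, w2Rw2
The negation has an open branch (countermodel exists).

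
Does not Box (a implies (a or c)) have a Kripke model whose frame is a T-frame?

1. not Box (a implies (a or c)), u
2. not (a implies (a or c)), v
3. a, v
4. not (a or c), v
5. not a, v
6. not c, v
Accessibility: uRu, uRv, vRv
Branch closes: a and not a both at v.
All branches of the tableau close; one closing branch shown above.

No, unsatisfiable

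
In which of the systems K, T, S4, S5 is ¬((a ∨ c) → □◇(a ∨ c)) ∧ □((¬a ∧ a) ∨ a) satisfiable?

T-tableau for the formula:
1. ¬((a ∨ c) → □◇(a ∨ c)) ∧ □((¬a ∧ a) ∨ a), u
2. ¬((a ∨ c) → □◇(a ∨ c)), u   [∧-rule on 1]
3. □((¬a ∧ a) ∨ a), u   [∧-rule on 1]
4. a ∨ c, u   [¬→-rule on 2]
5. ¬□◇(a ∨ c), u   [¬→-rule on 2]
6. (¬a ∧ a) ∨ a, u   [□-rule on 3 via uRu]
7. c, u   [∨-rule on 4 (branches; this branch)]
8. a, u   [∨-rule on 6 (branches; this branch)]
9. ¬◇(a ∨ c), v   [¬□-rule on 5: fresh world v, uRv]
10. (¬a ∧ a) ∨ a, v   [□-rule on 3 via uRv]
11. ¬(a ∨ c), v   [¬◇-rule on 9 via vRv]
12. ¬a, v   [¬∨-rule on 11]
13. ¬c, v   [¬∨-rule on 11]
14. ¬a ∧ a, v   [∨-rule on 10 (branches; this branch)]
15. a, v   [∧-rule on 14]
Accessibility: uRu, uRv, vRv
Branch closes: a and ¬a both at v.
Every branch closes (one shown): unsatisfiable in T, hence also in S4, S5 (every S4/S5-frame is a T-frame).
K-tableau for the formula:
1. ¬((a ∨ c) → □◇(a ∨ c)) ∧ □((¬a ∧ a) ∨ a), u
2. ¬((a ∨ c) → □◇(a ∨ c)), u   [∧-rule on 1]
3. □((¬a ∧ a) ∨ a), u   [∧-rule on 1]
4. a ∨ c, u   [¬→-rule on 2]
5. ¬□◇(a ∨ c), u   [¬→-rule on 2]
6. c, u   [∨-rule on 4 (branches; this branch)]
7. ¬◇(a ∨ c), v   [¬□-rule on 5: fresh world v, uRv]
8. (¬a ∧ a) ∨ a, v   [□-rule on 3 via uRv]
9. a, v   [∨-rule on 8 (branches; this branch)]
Accessibility: uRv
Complete open branch: satisfiable in K.

K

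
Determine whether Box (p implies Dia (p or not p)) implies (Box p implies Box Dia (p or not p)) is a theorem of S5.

Tableau for the negation not (Box (p implies Dia (p or not p)) implies (Box p implies Box Dia (p or not p))):
1. not (Box (p implies Dia (p or not p)) implies (Box p implies Box Dia (p or not p))), w0
2. Box (p implies Dia (p or not p)), w0
3. not (Box p implies Box Dia (p or not p)), w0
4. Box p, w0
5. not Box Dia (p or not p), w0
6. p implies Dia (p or not p), w0
7. p, w0
8. Dia (p or not p), w0
9. not Dia (p or not p), w1
10. p implies Dia (p or not p), w1
11. p, w1
12. not (p or not p), w0
13. not p, w0
Accessibility: w0Rw0, w0Rw1, w1Rw0, w1Rw1
Branch closes: p and not p both at w0.
All branches of the negation close; one closing branch shown above.

Yes, valid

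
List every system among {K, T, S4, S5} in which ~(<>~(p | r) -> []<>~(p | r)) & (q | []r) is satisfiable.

K, T, S4

S4-tableau for the formula:
1. ~(<>~(p | r) -> []<>~(p | r)) & (q | []r), w0
2. ~(<>~(p | r) -> []<>~(p | r)), w0
3. q | []r, w0
4. <>~(p | r), w0
5. ~[]<>~(p | r), w0
6. q, w0
7. ~(p | r), w1
8. ~p, w1
9. ~r, w1
10. ~<>~(p | r), w2
11. p | r, w2
12. r, w2
Accessibility: w0Rw0, w0Rw1, w0Rw2, w1Rw1, w2Rw2
Complete open branch: satisfiable in S4, hence also in K, T (this S4-model is also a K-model and a T-model).
S5-tableau for the formula:
1. ~(<>~(p | r) -> []<>~(p | r)) & (q | []r), w0
2. ~(<>~(p | r) -> []<>~(p | r)), w0
3. q | []r, w0
4. <>~(p | r), w0
5. ~[]<>~(p | r), w0
6. q, w0
7. ~(p | r), w1
8. ~p, w1
9. ~r, w1
10. ~<>~(p | r), w2
11. p | r, w0
12. p | r, w1
13. p | r, w2
14. r, w0
15. r, w1
Accessibility: w0Rw0, w0Rw1, w0Rw2, w1Rw0, w1Rw1, w1Rw2, w2Rw0, w2Rw1, w2Rw2
Branch closes: r and ~r both at w1.
Every branch closes (one shown): unsatisfiable in S5.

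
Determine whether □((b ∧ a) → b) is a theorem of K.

Tableau for the negation ¬□((b ∧ a) → b):
1. ¬□((b ∧ a) → b), w0
2. ¬((b ∧ a) → b), w1
3. b ∧ a, w1
4. ¬b, w1
5. b, w1
6. a, w1
Accessibility: w0Rw1
Branch closes: b and ¬b both at w1.
Every branch of the negation's tableau closes; the branch above is one of them.

Valid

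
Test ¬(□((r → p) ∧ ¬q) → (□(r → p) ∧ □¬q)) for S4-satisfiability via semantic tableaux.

Unsatisfiable

1. ¬(□((r → p) ∧ ¬q) → (□(r → p) ∧ □¬q)), 0
2. □((r → p) ∧ ¬q), 0
3. ¬(□(r → p) ∧ □¬q), 0
4. (r → p) ∧ ¬q, 0
5. r → p, 0
6. ¬q, 0
7. ¬□(r → p), 0
8. p, 0
9. ¬(r → p), 1
10. r, 1
11. ¬p, 1
12. (r → p) ∧ ¬q, 1
13. r → p, 1
14. ¬q, 1
15. p, 1
Accessibility: 0R0, 0R1, 1R1
Branch closes: p and ¬p both at 1.
All branches of the tableau close; one closing branch shown above.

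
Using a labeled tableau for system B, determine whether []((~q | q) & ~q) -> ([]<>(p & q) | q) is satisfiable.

1. []((~q | q) & ~q) -> ([]<>(p & q) | q), w0
2. []<>(p & q) | q, w0
3. q, w0
Accessibility: w0Rw0

Satisfiable (open branch found)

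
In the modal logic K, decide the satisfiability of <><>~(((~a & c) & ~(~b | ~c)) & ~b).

Satisfiable (open branch found)

1. <><>~(((~a & c) & ~(~b | ~c)) & ~b), 0
2. <>~(((~a & c) & ~(~b | ~c)) & ~b), 1
3. ~(((~a & c) & ~(~b | ~c)) & ~b), 2
4. b, 2
Accessibility: 0R1, 1R2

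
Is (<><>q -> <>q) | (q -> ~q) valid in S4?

Valid

Tableau for the negation ~((<><>q -> <>q) | (q -> ~q)):
1. ~((<><>q -> <>q) | (q -> ~q)), 0
2. ~(<><>q -> <>q), 0
3. ~(q -> ~q), 0
4. <><>q, 0
5. ~<>q, 0
6. q, 0
7. ~q, 0
Accessibility: 0R0
Branch closes: q and ~q both at 0.
All branches of the negation close; one closing branch shown above.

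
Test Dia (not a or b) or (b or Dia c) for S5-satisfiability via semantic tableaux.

1. Dia (not a or b) or (b or Dia c), w0
2. b or Dia c, w0   [or-rule on 1 (branches; this branch)]
3. Dia c, w0   [or-rule on 2 (branches; this branch)]
4. c, w1   [Dia-rule on 3: fresh world w1, w0Rw1]
Accessibility: w0Rw0, w0Rw1, w1Rw0, w1Rw1

Satisfiable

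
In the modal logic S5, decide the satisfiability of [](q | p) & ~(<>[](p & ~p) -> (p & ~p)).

Unsatisfiable

1. [](q | p) & ~(<>[](p & ~p) -> (p & ~p)), 0
2. [](q | p), 0
3. ~(<>[](p & ~p) -> (p & ~p)), 0
4. <>[](p & ~p), 0
5. ~(p & ~p), 0
6. q | p, 0
7. p, 0
8. [](p & ~p), 1
9. q | p, 1
10. p & ~p, 0
11. ~p, 0
Accessibility: 0R0, 0R1, 1R0, 1R1
Branch closes: p and ~p both at 0.
(One branch shown.) All branches close.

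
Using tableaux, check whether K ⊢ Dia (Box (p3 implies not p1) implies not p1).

Not valid

Tableau for the negation not Dia (Box (p3 implies not p1) implies not p1):
1. not Dia (Box (p3 implies not p1) implies not p1), u
The negation has an open branch (countermodel exists).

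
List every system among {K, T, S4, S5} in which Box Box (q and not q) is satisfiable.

K

T-tableau for the formula:
1. Box Box (q and not q), w0
2. Box (q and not q), w0
3. q and not q, w0
4. q, w0
5. not q, w0
Accessibility: w0Rw0
Branch closes: q and not q both at w0.
Every branch closes (one shown): unsatisfiable in T, hence also in S4, S5 (every S4/S5-frame is a T-frame).
K-tableau for the formula:
1. Box Box (q and not q), w0
Complete open branch: satisfiable in K.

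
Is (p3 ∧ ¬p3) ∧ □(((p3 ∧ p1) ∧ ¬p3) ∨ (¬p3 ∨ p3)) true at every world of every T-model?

Tableau for the negation ¬((p3 ∧ ¬p3) ∧ □(((p3 ∧ p1) ∧ ¬p3) ∨ (¬p3 ∨ p3))):
1. ¬((p3 ∧ ¬p3) ∧ □(((p3 ∧ p1) ∧ ¬p3) ∨ (¬p3 ∨ p3))), 0
2. ¬(p3 ∧ ¬p3), 0   [¬∧-rule on 1 (branches; this branch)]
3. p3, 0   [¬∧-rule on 2 (branches; this branch)]
Accessibility: 0R0
The negation has an open branch (countermodel exists).

Not valid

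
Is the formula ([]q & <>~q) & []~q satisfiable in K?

1. ([]q & <>~q) & []~q, w0
2. []q & <>~q, w0
3. []~q, w0
4. []q, w0
5. <>~q, w0
6. ~q, w1
7. q, w1
Accessibility: w0Rw1
Branch closes: q and ~q both at w1.
All branches of the tableau close; one closing branch shown above.

Unsatisfiable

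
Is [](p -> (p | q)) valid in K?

Valid in K

Tableau for the negation ~[](p -> (p | q)):
1. ~[](p -> (p | q)), w0
2. ~(p -> (p | q)), w1
3. p, w1
4. ~(p | q), w1
5. ~p, w1
6. ~q, w1
Accessibility: w0Rw1
Branch closes: p and ~p both at w1.
All branches of the negation close; one closing branch shown above.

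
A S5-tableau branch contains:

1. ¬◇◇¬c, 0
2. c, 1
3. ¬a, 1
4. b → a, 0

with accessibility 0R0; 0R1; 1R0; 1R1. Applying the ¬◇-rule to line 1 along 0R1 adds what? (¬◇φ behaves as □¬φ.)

¬◇¬c, 1

¬◇φ behaves as □¬φ: propagate the negated body to each accessible world.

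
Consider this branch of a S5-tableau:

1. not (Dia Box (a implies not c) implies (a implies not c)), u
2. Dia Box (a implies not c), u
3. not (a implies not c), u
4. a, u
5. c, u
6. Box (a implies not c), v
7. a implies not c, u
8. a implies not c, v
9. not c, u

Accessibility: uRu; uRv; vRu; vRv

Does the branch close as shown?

Both c and not c appear at u.

Closed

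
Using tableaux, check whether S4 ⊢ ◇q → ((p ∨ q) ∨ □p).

Not valid

Tableau for the negation ¬(◇q → ((p ∨ q) ∨ □p)):
1. ¬(◇q → ((p ∨ q) ∨ □p)), 0
2. ◇q, 0   [¬→-rule on 1]
3. ¬((p ∨ q) ∨ □p), 0   [¬→-rule on 1]
4. ¬(p ∨ q), 0   [¬∨-rule on 3]
5. ¬□p, 0   [¬∨-rule on 3]
6. ¬p, 0   [¬∨-rule on 4]
7. ¬q, 0   [¬∨-rule on 4]
8. q, 1   [◇-rule on 2: fresh world 1, 0R1]
9. ¬p, 2   [¬□-rule on 5: fresh world 2, 0R2]
Accessibility: 0R0, 0R1, 0R2, 1R1, 2R2
The negation has an open branch (countermodel exists).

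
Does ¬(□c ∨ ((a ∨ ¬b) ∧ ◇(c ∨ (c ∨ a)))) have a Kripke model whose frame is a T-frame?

1. ¬(□c ∨ ((a ∨ ¬b) ∧ ◇(c ∨ (c ∨ a)))), 0
2. ¬□c, 0
3. ¬((a ∨ ¬b) ∧ ◇(c ∨ (c ∨ a))), 0
4. ¬◇(c ∨ (c ∨ a)), 0
5. ¬(c ∨ (c ∨ a)), 0
6. ¬c, 0
7. ¬(c ∨ a), 0
8. ¬a, 0
9. ¬c, 1
10. ¬(c ∨ (c ∨ a)), 1
11. ¬(c ∨ a), 1
12. ¬a, 1
Accessibility: 0R0, 0R1, 1R1

Satisfiable (open branch found)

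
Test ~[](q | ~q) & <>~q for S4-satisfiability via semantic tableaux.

1. ~[](q | ~q) & <>~q, 0
2. ~[](q | ~q), 0
3. <>~q, 0
4. ~(q | ~q), 1
5. ~q, 1
6. q, 1
Accessibility: 0R0, 0R1, 1R1
Branch closes: q and ~q both at 1.
Every branch closes; the branch above is one of them.

Unsatisfiable (every branch closes)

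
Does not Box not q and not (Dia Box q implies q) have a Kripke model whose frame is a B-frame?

Unsatisfiable

1. not Box not q and not (Dia Box q implies q), u
2. not Box not q, u   [and-rule on 1]
3. not (Dia Box q implies q), u   [and-rule on 1]
4. Dia Box q, u   [neg-implies-rule on 3]
5. not q, u   [neg-implies-rule on 3]
6. q, v   [neg-Box-rule on 2: fresh world v, uRv]
7. Box q, w   [Dia-rule on 4: fresh world w, uRw]
8. q, u   [Box-rule on 7 via wRu]
Accessibility: uRu, uRv, uRw, vRu, vRv, wRu, wRw
Branch closes: q and not q both at u.
All branches of the tableau close; one closing branch shown above.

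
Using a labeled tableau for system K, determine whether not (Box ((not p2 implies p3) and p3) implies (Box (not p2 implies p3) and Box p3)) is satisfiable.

1. not (Box ((not p2 implies p3) and p3) implies (Box (not p2 implies p3) and Box p3)), u
2. Box ((not p2 implies p3) and p3), u
3. not (Box (not p2 implies p3) and Box p3), u
4. not Box (not p2 implies p3), u
5. not (not p2 implies p3), v
6. not p2, v
7. not p3, v
8. (not p2 implies p3) and p3, v
9. not p2 implies p3, v
10. p3, v
Accessibility: uRv
Branch closes: p3 and not p3 both at v.
Every branch closes; the branch above is one of them.

No, unsatisfiable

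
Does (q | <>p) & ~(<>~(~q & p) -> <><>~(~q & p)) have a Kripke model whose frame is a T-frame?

1. (q | <>p) & ~(<>~(~q & p) -> <><>~(~q & p)), u
2. q | <>p, u
3. ~(<>~(~q & p) -> <><>~(~q & p)), u
4. <>~(~q & p), u
5. ~<><>~(~q & p), u
6. ~<>~(~q & p), u
7. ~q & p, u
8. ~q, u
9. p, u
10. <>p, u
11. ~(~q & p), v
12. ~<>~(~q & p), v
13. ~q & p, v
14. ~q, v
15. p, v
16. ~p, v
Accessibility: uRu, uRv, vRv
Branch closes: p and ~p both at v.
All branches of the tableau close; one closing branch shown above.

No, unsatisfiable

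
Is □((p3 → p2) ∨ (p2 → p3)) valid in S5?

Valid

Tableau for the negation ¬□((p3 → p2) ∨ (p2 → p3)):
1. ¬□((p3 → p2) ∨ (p2 → p3)), u
2. ¬((p3 → p2) ∨ (p2 → p3)), v
3. ¬(p3 → p2), v
4. ¬(p2 → p3), v
5. p3, v
6. ¬p2, v
7. p2, v
8. ¬p3, v
Accessibility: uRu, uRv, vRu, vRv
Branch closes: p2 and ¬p2 both at v.
Every branch of the negation's tableau closes; the branch above is one of them.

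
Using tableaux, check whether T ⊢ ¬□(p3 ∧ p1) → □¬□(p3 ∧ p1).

Tableau for the negation ¬(¬□(p3 ∧ p1) → □¬□(p3 ∧ p1)):
1. ¬(¬□(p3 ∧ p1) → □¬□(p3 ∧ p1)), 0
2. ¬□(p3 ∧ p1), 0   [¬→-rule on 1]
3. ¬□¬□(p3 ∧ p1), 0   [¬→-rule on 1]
4. ¬(p3 ∧ p1), 1   [¬□-rule on 2: fresh world 1, 0R1]
5. ¬p1, 1   [¬∧-rule on 4 (branches; this branch)]
6. □(p3 ∧ p1), 2   [¬□-rule on 3: fresh world 2, 0R2]
7. p3 ∧ p1, 2   [□-rule on 6 via 2R2]
8. p3, 2   [∧-rule on 7]
9. p1, 2   [∧-rule on 7]
Accessibility: 0R0, 0R1, 0R2, 1R1, 2R2
The negation has an open branch (countermodel exists).

Not valid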